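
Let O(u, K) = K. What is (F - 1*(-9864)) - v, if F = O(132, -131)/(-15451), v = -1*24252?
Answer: 527126447/15451 ≈ 34116.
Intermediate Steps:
v = -24252
F = 131/15451 (F = -131/(-15451) = -131*(-1/15451) = 131/15451 ≈ 0.0084784)
(F - 1*(-9864)) - v = (131/15451 - 1*(-9864)) - 1*(-24252) = (131/15451 + 9864) + 24252 = 152408795/15451 + 24252 = 527126447/15451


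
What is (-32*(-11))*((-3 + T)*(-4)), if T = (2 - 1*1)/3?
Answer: 11264/3 ≈ 3754.7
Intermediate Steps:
T = 1/3 (T = (2 - 1)*(1/3) = 1*(1/3) = 1/3 ≈ 0.33333)
(-32*(-11))*((-3 + T)*(-4)) = (-32*(-11))*((-3 + 1/3)*(-4)) = 352*(-8/3*(-4)) = 352*(32/3) = 11264/3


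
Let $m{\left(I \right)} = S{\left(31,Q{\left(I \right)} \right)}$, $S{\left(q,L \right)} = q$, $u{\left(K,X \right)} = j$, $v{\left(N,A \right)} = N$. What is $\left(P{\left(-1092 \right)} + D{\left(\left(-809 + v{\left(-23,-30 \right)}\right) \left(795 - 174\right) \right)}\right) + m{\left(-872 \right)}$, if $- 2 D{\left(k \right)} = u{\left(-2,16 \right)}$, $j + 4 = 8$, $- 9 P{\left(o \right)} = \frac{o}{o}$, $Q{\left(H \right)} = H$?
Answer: $\frac{260}{9} \approx 28.889$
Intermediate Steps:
$P{\left(o \right)} = - \frac{1}{9}$ ($P{\left(o \right)} = - \frac{o \frac{1}{o}}{9} = \left(- \frac{1}{9}\right) 1 = - \frac{1}{9}$)
$j = 4$ ($j = -4 + 8 = 4$)
$u{\left(K,X \right)} = 4$
$D{\left(k \right)} = -2$ ($D{\left(k \right)} = \left(- \frac{1}{2}\right) 4 = -2$)
$m{\left(I \right)} = 31$
$\left(P{\left(-1092 \right)} + D{\left(\left(-809 + v{\left(-23,-30 \right)}\right) \left(795 - 174\right) \right)}\right) + m{\left(-872 \right)} = \left(- \frac{1}{9} - 2\right) + 31 = - \frac{19}{9} + 31 = \frac{260}{9}$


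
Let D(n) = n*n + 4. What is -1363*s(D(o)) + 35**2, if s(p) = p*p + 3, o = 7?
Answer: -3831531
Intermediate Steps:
D(n) = 4 + n**2 (D(n) = n**2 + 4 = 4 + n**2)
s(p) = 3 + p**2 (s(p) = p**2 + 3 = 3 + p**2)
-1363*s(D(o)) + 35**2 = -1363*(3 + (4 + 7**2)**2) + 35**2 = -1363*(3 + (4 + 49)**2) + 1225 = -1363*(3 + 53**2) + 1225 = -1363*(3 + 2809) + 1225 = -1363*2812 + 1225 = -3832756 + 1225 = -3831531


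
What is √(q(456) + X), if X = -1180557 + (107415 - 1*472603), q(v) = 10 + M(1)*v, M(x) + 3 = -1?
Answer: 3*I*√171951 ≈ 1244.0*I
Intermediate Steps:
M(x) = -4 (M(x) = -3 - 1 = -4)
q(v) = 10 - 4*v
X = -1545745 (X = -1180557 + (107415 - 472603) = -1180557 - 365188 = -1545745)
√(q(456) + X) = √((10 - 4*456) - 1545745) = √((10 - 1824) - 1545745) = √(-1814 - 1545745) = √(-1547559) = 3*I*√171951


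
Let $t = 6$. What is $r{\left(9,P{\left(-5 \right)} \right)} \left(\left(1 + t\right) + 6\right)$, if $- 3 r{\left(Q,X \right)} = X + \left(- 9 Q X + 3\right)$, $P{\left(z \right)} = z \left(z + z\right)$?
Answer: $\frac{51961}{3} \approx 17320.0$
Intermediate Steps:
$P{\left(z \right)} = 2 z^{2}$ ($P{\left(z \right)} = z 2 z = 2 z^{2}$)
$r{\left(Q,X \right)} = -1 - \frac{X}{3} + 3 Q X$ ($r{\left(Q,X \right)} = - \frac{X + \left(- 9 Q X + 3\right)}{3} = - \frac{X - \left(-3 + 9 Q X\right)}{3} = - \frac{3 + X - 9 Q X}{3} = -1 - \frac{X}{3} + 3 Q X$)
$r{\left(9,P{\left(-5 \right)} \right)} \left(\left(1 + t\right) + 6\right) = \left(-1 - \frac{2 \left(-5\right)^{2}}{3} + 3 \cdot 9 \cdot 2 \left(-5\right)^{2}\right) \left(\left(1 + 6\right) + 6\right) = \left(-1 - \frac{2 \cdot 25}{3} + 3 \cdot 9 \cdot 2 \cdot 25\right) \left(7 + 6\right) = \left(-1 - \frac{50}{3} + 3 \cdot 9 \cdot 50\right) 13 = \left(-1 - \frac{50}{3} + 1350\right) 13 = \frac{3997}{3} \cdot 13 = \frac{51961}{3}$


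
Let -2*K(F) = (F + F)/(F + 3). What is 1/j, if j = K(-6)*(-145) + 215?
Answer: 1/505 ≈ 0.0019802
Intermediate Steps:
K(F) = -F/(3 + F) (K(F) = -(F + F)/(2*(F + 3)) = -2*F/(2*(3 + F)) = -F/(3 + F))
j = 505 (j = -1*(-6)/(3 - 6)*(-145) + 215 = -1*(-6)/(-3)*(-145) + 215 = -1*(-6)*(-⅓)*(-145) + 215 = -2*(-145) + 215 = 290 + 215 = 505)
1/j = 1/505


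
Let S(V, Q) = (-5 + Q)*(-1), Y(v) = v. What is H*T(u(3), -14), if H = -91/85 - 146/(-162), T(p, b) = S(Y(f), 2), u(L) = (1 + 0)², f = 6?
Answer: -1166/2295 ≈ -0.50806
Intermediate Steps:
u(L) = 1 (u(L) = 1² = 1)
S(V, Q) = 5 - Q
T(p, b) = 3 (T(p, b) = 5 - 1*2 = 5 - 2 = 3)
H = -1166/6885 (H = -91*1/85 - 146*(-1/162) = -91/85 + 73/81 = -1166/6885 ≈ -0.16935)
H*T(u(3), -14) = -1166/6885*3 = -1166/2295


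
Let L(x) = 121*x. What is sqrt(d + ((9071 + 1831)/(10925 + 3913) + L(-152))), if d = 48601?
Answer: sqrt(184754550802)/2473 ≈ 173.81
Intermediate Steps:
sqrt(d + ((9071 + 1831)/(10925 + 3913) + L(-152))) = sqrt(48601 + ((9071 + 1831)/(10925 + 3913) + 121*(-152))) = sqrt(48601 + (10902/14838 - 18392)) = sqrt(48601 + (10902*(1/14838) - 18392)) = sqrt(48601 + (1817/2473 - 18392)) = sqrt(48601 - 45481599/2473) = sqrt(74708674/2473) = sqrt(184754550802)/2473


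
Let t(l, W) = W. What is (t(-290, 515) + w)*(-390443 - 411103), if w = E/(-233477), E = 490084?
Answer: -95985591182766/233477 ≈ -4.1111e+8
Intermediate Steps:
w = -490084/233477 (w = 490084/(-233477) = 490084*(-1/233477) = -490084/233477 ≈ -2.0991)
(t(-290, 515) + w)*(-390443 - 411103) = (515 - 490084/233477)*(-390443 - 411103) = (119750571/233477)*(-801546) = -95985591182766/233477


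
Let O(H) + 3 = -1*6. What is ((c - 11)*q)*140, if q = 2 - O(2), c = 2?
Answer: -13860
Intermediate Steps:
O(H) = -9 (O(H) = -3 - 1*6 = -3 - 6 = -9)
q = 11 (q = 2 - 1*(-9) = 2 + 9 = 11)
((c - 11)*q)*140 = ((2 - 11)*11)*140 = -9*11*140 = -99*140 = -13860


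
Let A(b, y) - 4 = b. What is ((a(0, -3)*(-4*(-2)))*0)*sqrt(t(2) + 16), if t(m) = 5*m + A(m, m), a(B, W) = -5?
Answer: 0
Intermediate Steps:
A(b, y) = 4 + b
t(m) = 4 + 6*m (t(m) = 5*m + (4 + m) = 4 + 6*m)
((a(0, -3)*(-4*(-2)))*0)*sqrt(t(2) + 16) = (-(-20)*(-2)*0)*sqrt((4 + 6*2) + 16) = (-5*8*0)*sqrt((4 + 12) + 16) = (-40*0)*sqrt(16 + 16) = 0*sqrt(32) = 0*(4*sqrt(2)) = 0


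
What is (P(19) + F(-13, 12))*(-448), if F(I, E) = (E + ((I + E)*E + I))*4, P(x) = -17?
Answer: 30912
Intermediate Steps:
F(I, E) = 4*E + 4*I + 4*E*(E + I) (F(I, E) = (E + ((E + I)*E + I))*4 = (E + (E*(E + I) + I))*4 = (E + (I + E*(E + I)))*4 = (E + I + E*(E + I))*4 = 4*E + 4*I + 4*E*(E + I))
(P(19) + F(-13, 12))*(-448) = (-17 + (4*12 + 4*(-13) + 4*12² + 4*12*(-13)))*(-448) = (-17 + (48 - 52 + 4*144 - 624))*(-448) = (-17 + (48 - 52 + 576 - 624))*(-448) = (-17 - 52)*(-448) = -69*(-448) = 30912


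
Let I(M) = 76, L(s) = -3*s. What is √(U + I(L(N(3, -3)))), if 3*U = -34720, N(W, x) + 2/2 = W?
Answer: 2*I*√25869/3 ≈ 107.23*I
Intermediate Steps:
N(W, x) = -1 + W
U = -34720/3 (U = (⅓)*(-34720) = -34720/3 ≈ -11573.)
√(U + I(L(N(3, -3)))) = √(-34720/3 + 76) = √(-34492/3) = 2*I*√25869/3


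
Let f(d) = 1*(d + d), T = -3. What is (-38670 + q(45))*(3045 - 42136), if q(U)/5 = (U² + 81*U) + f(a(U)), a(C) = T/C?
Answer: 1210335542/3 ≈ 4.0345e+8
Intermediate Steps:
a(C) = -3/C
f(d) = 2*d (f(d) = 1*(2*d) = 2*d)
q(U) = -30/U + 5*U² + 405*U (q(U) = 5*((U² + 81*U) + 2*(-3/U)) = 5*((U² + 81*U) - 6/U) = 5*(U² - 6/U + 81*U) = -30/U + 5*U² + 405*U)
(-38670 + q(45))*(3045 - 42136) = (-38670 + 5*(-6 + 45²*(81 + 45))/45)*(3045 - 42136) = (-38670 + 5*(1/45)*(-6 + 2025*126))*(-39091) = (-38670 + 5*(1/45)*(-6 + 255150))*(-39091) = (-38670 + 5*(1/45)*255144)*(-39091) = (-38670 + 85048/3)*(-39091) = -30962/3*(-39091) = 1210335542/3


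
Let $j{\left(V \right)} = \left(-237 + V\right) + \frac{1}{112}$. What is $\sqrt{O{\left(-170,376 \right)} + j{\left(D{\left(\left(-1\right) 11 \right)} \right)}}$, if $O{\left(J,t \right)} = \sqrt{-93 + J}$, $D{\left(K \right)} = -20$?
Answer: $\frac{\sqrt{-201481 + 784 i \sqrt{263}}}{28} \approx 0.50556 + 16.039 i$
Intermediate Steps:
$j{\left(V \right)} = - \frac{26543}{112} + V$ ($j{\left(V \right)} = \left(-237 + V\right) + \frac{1}{112} = - \frac{26543}{112} + V$)
$\sqrt{O{\left(-170,376 \right)} + j{\left(D{\left(\left(-1\right) 11 \right)} \right)}} = \sqrt{\sqrt{-93 - 170} - \frac{28783}{112}} = \sqrt{\sqrt{-263} - \frac{28783}{112}} = \sqrt{i \sqrt{263} - \frac{28783}{112}} = \sqrt{- \frac{28783}{112} + i \sqrt{263}}$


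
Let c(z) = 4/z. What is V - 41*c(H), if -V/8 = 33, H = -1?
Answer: -100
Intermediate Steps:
V = -264 (V = -8*33 = -264)
V - 41*c(H) = -264 - 164/(-1) = -264 - 164*(-1) = -264 - 41*(-4) = -264 + 164 = -100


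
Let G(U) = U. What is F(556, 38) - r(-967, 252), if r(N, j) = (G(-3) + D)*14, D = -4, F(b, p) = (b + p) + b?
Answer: 1248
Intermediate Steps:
F(b, p) = p + 2*b
r(N, j) = -98 (r(N, j) = (-3 - 4)*14 = -7*14 = -98)
F(556, 38) - r(-967, 252) = (38 + 2*556) - 1*(-98) = (38 + 1112) + 98 = 1150 + 98 = 1248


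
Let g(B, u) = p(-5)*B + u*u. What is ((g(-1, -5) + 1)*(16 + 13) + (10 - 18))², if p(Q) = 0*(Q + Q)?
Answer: 556516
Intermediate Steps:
p(Q) = 0 (p(Q) = 0*(2*Q) = 0)
g(B, u) = u² (g(B, u) = 0*B + u*u = 0 + u² = u²)
((g(-1, -5) + 1)*(16 + 13) + (10 - 18))² = (((-5)² + 1)*(16 + 13) + (10 - 18))² = ((25 + 1)*29 - 8)² = (26*29 - 8)² = (754 - 8)² = 746² = 556516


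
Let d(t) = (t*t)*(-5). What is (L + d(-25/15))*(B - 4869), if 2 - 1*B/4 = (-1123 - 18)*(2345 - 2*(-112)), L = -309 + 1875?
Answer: 54572482765/3 ≈ 1.8191e+10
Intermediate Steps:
L = 1566
d(t) = -5*t² (d(t) = t²*(-5) = -5*t²)
B = 11724924 (B = 8 - 4*(-1123 - 18)*(2345 - 2*(-112)) = 8 - (-4564)*(2345 + 224) = 8 - (-4564)*2569 = 8 - 4*(-2931229) = 8 + 11724916 = 11724924)
(L + d(-25/15))*(B - 4869) = (1566 - 5*(-25/15)²)*(11724924 - 4869) = (1566 - 5*(-25*1/15)²)*11720055 = (1566 - 5*(-5/3)²)*11720055 = (1566 - 5*25/9)*11720055 = (1566 - 125/9)*11720055 = (13969/9)*11720055 = 54572482765/3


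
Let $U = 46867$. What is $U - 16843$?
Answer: $30024$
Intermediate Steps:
$U - 16843 = 46867 - 16843 = 30024$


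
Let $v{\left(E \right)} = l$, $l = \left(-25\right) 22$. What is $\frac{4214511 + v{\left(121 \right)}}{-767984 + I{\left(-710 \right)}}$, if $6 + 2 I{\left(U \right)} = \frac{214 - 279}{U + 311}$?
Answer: $- \frac{3362740878}{612853561} \approx -5.487$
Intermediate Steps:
$l = -550$
$v{\left(E \right)} = -550$
$I{\left(U \right)} = -3 - \frac{65}{2 \left(311 + U\right)}$ ($I{\left(U \right)} = -3 + \frac{\left(214 - 279\right) \frac{1}{U + 311}}{2} = -3 + \frac{\left(-65\right) \frac{1}{311 + U}}{2} = -3 - \frac{65}{2 \left(311 + U\right)}$)
$\frac{4214511 + v{\left(121 \right)}}{-767984 + I{\left(-710 \right)}} = \frac{4214511 - 550}{-767984 + \frac{-1931 - -4260}{2 \left(311 - 710\right)}} = \frac{4213961}{-767984 + \frac{-1931 + 4260}{2 \left(-399\right)}} = \frac{4213961}{-767984 + \frac{1}{2} \left(- \frac{1}{399}\right) 2329} = \frac{4213961}{-767984 - \frac{2329}{798}} = \frac{4213961}{- \frac{612853561}{798}} = 4213961 \left(- \frac{798}{612853561}\right) = - \frac{3362740878}{612853561}$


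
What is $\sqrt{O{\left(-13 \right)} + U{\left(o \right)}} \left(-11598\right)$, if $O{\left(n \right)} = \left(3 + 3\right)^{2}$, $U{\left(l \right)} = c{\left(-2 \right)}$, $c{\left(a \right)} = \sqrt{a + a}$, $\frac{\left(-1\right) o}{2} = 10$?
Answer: $- 11598 \sqrt{36 + 2 i} \approx -69615.0 - 1932.3 i$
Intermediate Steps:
$o = -20$ ($o = \left(-2\right) 10 = -20$)
$c{\left(a \right)} = \sqrt{2} \sqrt{a}$ ($c{\left(a \right)} = \sqrt{2 a} = \sqrt{2} \sqrt{a}$)
$U{\left(l \right)} = 2 i$ ($U{\left(l \right)} = \sqrt{2} \sqrt{-2} = \sqrt{2} i \sqrt{2} = 2 i$)
$O{\left(n \right)} = 36$ ($O{\left(n \right)} = 6^{2} = 36$)
$\sqrt{O{\left(-13 \right)} + U{\left(o \right)}} \left(-11598\right) = \sqrt{36 + 2 i} \left(-11598\right) = - 11598 \sqrt{36 + 2 i}$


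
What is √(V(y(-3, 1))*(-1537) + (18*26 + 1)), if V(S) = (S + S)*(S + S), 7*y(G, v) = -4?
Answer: I*√75387/7 ≈ 39.224*I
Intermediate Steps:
y(G, v) = -4/7 (y(G, v) = (⅐)*(-4) = -4/7)
V(S) = 4*S² (V(S) = (2*S)*(2*S) = 4*S²)
√(V(y(-3, 1))*(-1537) + (18*26 + 1)) = √((4*(-4/7)²)*(-1537) + (18*26 + 1)) = √((4*(16/49))*(-1537) + (468 + 1)) = √((64/49)*(-1537) + 469) = √(-98368/49 + 469) = √(-75387/49) = I*√75387/7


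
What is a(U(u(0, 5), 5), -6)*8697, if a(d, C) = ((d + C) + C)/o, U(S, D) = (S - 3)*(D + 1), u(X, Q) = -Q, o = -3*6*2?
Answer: 14495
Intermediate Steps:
o = -36 (o = -18*2 = -36)
U(S, D) = (1 + D)*(-3 + S) (U(S, D) = (-3 + S)*(1 + D) = (1 + D)*(-3 + S))
a(d, C) = -C/18 - d/36 (a(d, C) = ((d + C) + C)/(-36) = ((C + d) + C)*(-1/36) = (d + 2*C)*(-1/36) = -C/18 - d/36)
a(U(u(0, 5), 5), -6)*8697 = (-1/18*(-6) - (-3 - 1*5 - 3*5 + 5*(-1*5))/36)*8697 = (⅓ - (-3 - 5 - 15 + 5*(-5))/36)*8697 = (⅓ - (-3 - 5 - 15 - 25)/36)*8697 = (⅓ - 1/36*(-48))*8697 = (⅓ + 4/3)*8697 = (5/3)*8697 = 14495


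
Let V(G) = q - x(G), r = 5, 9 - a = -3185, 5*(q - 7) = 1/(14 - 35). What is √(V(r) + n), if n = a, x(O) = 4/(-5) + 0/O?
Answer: 2*√8824935/105 ≈ 56.584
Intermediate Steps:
x(O) = -⅘ (x(O) = 4*(-⅕) + 0 = -⅘ + 0 = -⅘)
q = 734/105 (q = 7 + 1/(5*(14 - 35)) = 7 + (⅕)/(-21) = 7 + (⅕)*(-1/21) = 7 - 1/105 = 734/105 ≈ 6.9905)
a = 3194 (a = 9 - 1*(-3185) = 9 + 3185 = 3194)
n = 3194
V(G) = 818/105 (V(G) = 734/105 - 1*(-⅘) = 734/105 + ⅘ = 818/105)
√(V(r) + n) = √(818/105 + 3194) = √(336188/105) = 2*√8824935/105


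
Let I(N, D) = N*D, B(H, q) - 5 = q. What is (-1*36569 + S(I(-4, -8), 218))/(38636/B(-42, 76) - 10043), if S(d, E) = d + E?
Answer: 2941839/774847 ≈ 3.7967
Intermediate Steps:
B(H, q) = 5 + q
I(N, D) = D*N
S(d, E) = E + d
(-1*36569 + S(I(-4, -8), 218))/(38636/B(-42, 76) - 10043) = (-1*36569 + (218 - 8*(-4)))/(38636/(5 + 76) - 10043) = (-36569 + (218 + 32))/(38636/81 - 10043) = (-36569 + 250)/(38636*(1/81) - 10043) = -36319/(38636/81 - 10043) = -36319/(-774847/81) = -36319*(-81/774847) = 2941839/774847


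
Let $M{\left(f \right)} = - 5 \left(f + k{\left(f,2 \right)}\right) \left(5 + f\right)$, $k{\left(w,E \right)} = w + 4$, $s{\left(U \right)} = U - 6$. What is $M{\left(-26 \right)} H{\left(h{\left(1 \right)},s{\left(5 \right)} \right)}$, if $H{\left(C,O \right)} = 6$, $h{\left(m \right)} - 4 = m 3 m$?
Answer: $-30240$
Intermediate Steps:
$s{\left(U \right)} = -6 + U$ ($s{\left(U \right)} = U - 6 = -6 + U$)
$h{\left(m \right)} = 4 + 3 m^{2}$ ($h{\left(m \right)} = 4 + m 3 m = 4 + 3 m m = 4 + 3 m^{2}$)
$k{\left(w,E \right)} = 4 + w$
$M{\left(f \right)} = \left(-20 - 10 f\right) \left(5 + f\right)$ ($M{\left(f \right)} = - 5 \left(f + \left(4 + f\right)\right) \left(5 + f\right) = - 5 \left(4 + 2 f\right) \left(5 + f\right) = \left(-20 - 10 f\right) \left(5 + f\right)$)
$M{\left(-26 \right)} H{\left(h{\left(1 \right)},s{\left(5 \right)} \right)} = \left(-100 - -1820 - 10 \left(-26\right)^{2}\right) 6 = \left(-100 + 1820 - 6760\right) 6 = \left(-5040\right) 6 = -30240$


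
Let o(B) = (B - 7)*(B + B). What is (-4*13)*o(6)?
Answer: 624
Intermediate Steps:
o(B) = 2*B*(-7 + B) (o(B) = (-7 + B)*(2*B) = 2*B*(-7 + B))
(-4*13)*o(6) = (-4*13)*(2*6*(-7 + 6)) = -104*6*(-1) = -52*(-12) = 624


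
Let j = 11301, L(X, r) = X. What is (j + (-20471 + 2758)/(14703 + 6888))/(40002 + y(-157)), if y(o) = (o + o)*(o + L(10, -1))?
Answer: 121991089/930140280 ≈ 0.13115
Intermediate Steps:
y(o) = 2*o*(10 + o) (y(o) = (o + o)*(o + 10) = (2*o)*(10 + o) = 2*o*(10 + o))
(j + (-20471 + 2758)/(14703 + 6888))/(40002 + y(-157)) = (11301 + (-20471 + 2758)/(14703 + 6888))/(40002 + 2*(-157)*(10 - 157)) = (11301 - 17713/21591)/(40002 + 2*(-157)*(-147)) = (11301 - 17713*1/21591)/(40002 + 46158) = (11301 - 17713/21591)/86160 = (243982178/21591)*(1/86160) = 121991089/930140280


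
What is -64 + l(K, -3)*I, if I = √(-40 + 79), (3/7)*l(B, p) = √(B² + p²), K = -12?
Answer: -64 + 7*√663 ≈ 116.24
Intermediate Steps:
l(B, p) = 7*√(B² + p²)/3
I = √39 ≈ 6.2450
-64 + l(K, -3)*I = -64 + (7*√((-12)² + (-3)²)/3)*√39 = -64 + (7*√(144 + 9)/3)*√39 = -64 + (7*√153/3)*√39 = -64 + (7*(3*√17)/3)*√39 = -64 + (7*√17)*√39 = -64 + 7*√663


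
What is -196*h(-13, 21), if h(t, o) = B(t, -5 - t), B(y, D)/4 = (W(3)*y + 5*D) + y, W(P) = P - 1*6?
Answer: -51744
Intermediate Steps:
W(P) = -6 + P (W(P) = P - 6 = -6 + P)
B(y, D) = -8*y + 20*D (B(y, D) = 4*(((-6 + 3)*y + 5*D) + y) = 4*((-3*y + 5*D) + y) = 4*(-2*y + 5*D) = -8*y + 20*D)
h(t, o) = -100 - 28*t (h(t, o) = -8*t + 20*(-5 - t) = -8*t + (-100 - 20*t) = -100 - 28*t)
-196*h(-13, 21) = -196*(-100 - 28*(-13)) = -196*(-100 + 364) = -196*264 = -51744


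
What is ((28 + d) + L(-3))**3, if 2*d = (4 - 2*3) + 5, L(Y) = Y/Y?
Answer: 226981/8 ≈ 28373.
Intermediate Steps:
L(Y) = 1
d = 3/2 (d = ((4 - 2*3) + 5)/2 = ((4 - 6) + 5)/2 = (-2 + 5)/2 = (1/2)*3 = 3/2 ≈ 1.5000)
((28 + d) + L(-3))**3 = ((28 + 3/2) + 1)**3 = (59/2 + 1)**3 = (61/2)**3 = 226981/8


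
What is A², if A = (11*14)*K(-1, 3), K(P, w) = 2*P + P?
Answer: 213444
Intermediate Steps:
K(P, w) = 3*P
A = -462 (A = (11*14)*(3*(-1)) = 154*(-3) = -462)
A² = (-462)² = 213444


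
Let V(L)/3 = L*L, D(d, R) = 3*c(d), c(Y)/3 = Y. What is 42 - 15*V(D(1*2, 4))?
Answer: -14538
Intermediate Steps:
c(Y) = 3*Y
D(d, R) = 9*d (D(d, R) = 3*(3*d) = 9*d)
V(L) = 3*L² (V(L) = 3*(L*L) = 3*L²)
42 - 15*V(D(1*2, 4)) = 42 - 45*(9*(1*2))² = 42 - 45*(9*2)² = 42 - 45*18² = 42 - 45*324 = 42 - 15*972 = 42 - 14580 = -14538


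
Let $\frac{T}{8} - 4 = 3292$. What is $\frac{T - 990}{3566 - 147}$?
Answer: $\frac{25378}{3419} \approx 7.4226$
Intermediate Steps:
$T = 26368$ ($T = 32 + 8 \cdot 3292 = 32 + 26336 = 26368$)
$\frac{T - 990}{3566 - 147} = \frac{26368 - 990}{3566 - 147} = \frac{25378}{3419}$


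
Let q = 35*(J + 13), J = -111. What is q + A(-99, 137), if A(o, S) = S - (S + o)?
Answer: -3331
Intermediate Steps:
A(o, S) = -o (A(o, S) = S + (-S - o) = -o)
q = -3430 (q = 35*(-111 + 13) = 35*(-98) = -3430)
q + A(-99, 137) = -3430 - 1*(-99) = -3430 + 99 = -3331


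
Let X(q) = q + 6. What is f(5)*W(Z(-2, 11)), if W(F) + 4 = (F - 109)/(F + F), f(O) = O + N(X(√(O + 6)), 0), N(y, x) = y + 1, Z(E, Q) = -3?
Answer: 176 + 44*√11/3 ≈ 224.64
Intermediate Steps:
X(q) = 6 + q
N(y, x) = 1 + y
f(O) = 7 + O + √(6 + O) (f(O) = O + (1 + (6 + √(O + 6))) = O + (1 + (6 + √(6 + O))) = O + (7 + √(6 + O)) = 7 + O + √(6 + O))
W(F) = -4 + (-109 + F)/(2*F) (W(F) = -4 + (F - 109)/(F + F) = -4 + (-109 + F)/((2*F)) = -4 + (-109 + F)*(1/(2*F)) = -4 + (-109 + F)/(2*F))
f(5)*W(Z(-2, 11)) = (7 + 5 + √(6 + 5))*((½)*(-109 - 7*(-3))/(-3)) = (7 + 5 + √11)*((½)*(-⅓)*(-109 + 21)) = (12 + √11)*((½)*(-⅓)*(-88)) = (12 + √11)*(44/3) = 176 + 44*√11/3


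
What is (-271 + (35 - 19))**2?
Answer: 65025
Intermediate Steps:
(-271 + (35 - 19))**2 = (-271 + 16)**2 = (-255)**2 = 65025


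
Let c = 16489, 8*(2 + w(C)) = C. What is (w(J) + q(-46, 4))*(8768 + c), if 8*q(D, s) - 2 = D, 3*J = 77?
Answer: -867157/8 ≈ -1.0839e+5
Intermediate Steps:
J = 77/3 (J = (⅓)*77 = 77/3 ≈ 25.667)
w(C) = -2 + C/8
q(D, s) = ¼ + D/8
(w(J) + q(-46, 4))*(8768 + c) = ((-2 + (⅛)*(77/3)) + (¼ + (⅛)*(-46)))*(8768 + 16489) = ((-2 + 77/24) + (¼ - 23/4))*25257 = (29/24 - 11/2)*25257 = -103/24*25257 = -867157/8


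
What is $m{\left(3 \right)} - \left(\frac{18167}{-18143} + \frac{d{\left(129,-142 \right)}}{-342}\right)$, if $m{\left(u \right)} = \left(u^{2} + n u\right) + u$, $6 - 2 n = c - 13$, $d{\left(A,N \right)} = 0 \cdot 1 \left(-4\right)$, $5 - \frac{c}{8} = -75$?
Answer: $- \frac{33328643}{36286} \approx -918.5$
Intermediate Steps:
$c = 640$ ($c = 40 - -600 = 40 + 600 = 640$)
$d{\left(A,N \right)} = 0$ ($d{\left(A,N \right)} = 0 \left(-4\right) = 0$)
$n = - \frac{621}{2}$ ($n = 3 - \frac{640 - 13}{2} = 3 - \frac{627}{2} = - \frac{621}{2} \approx -310.5$)
$m{\left(u \right)} = u^{2} - \frac{619 u}{2}$ ($m{\left(u \right)} = \left(u^{2} - \frac{621 u}{2}\right) + u = u^{2} - \frac{619 u}{2}$)
$m{\left(3 \right)} - \left(\frac{18167}{-18143} + \frac{d{\left(129,-142 \right)}}{-342}\right) = \frac{1}{2} \cdot 3 \left(-619 + 2 \cdot 3\right) - \left(\frac{18167}{-18143} + \frac{0}{-342}\right) = \frac{1}{2} \cdot 3 \left(-619 + 6\right) - \left(18167 \left(- \frac{1}{18143}\right) + 0 \left(- \frac{1}{342}\right)\right) = \frac{1}{2} \cdot 3 \left(-613\right) - \left(- \frac{18167}{18143} + 0\right) = - \frac{1839}{2} - - \frac{18167}{18143} = - \frac{1839}{2} + \frac{18167}{18143} = - \frac{33328643}{36286}$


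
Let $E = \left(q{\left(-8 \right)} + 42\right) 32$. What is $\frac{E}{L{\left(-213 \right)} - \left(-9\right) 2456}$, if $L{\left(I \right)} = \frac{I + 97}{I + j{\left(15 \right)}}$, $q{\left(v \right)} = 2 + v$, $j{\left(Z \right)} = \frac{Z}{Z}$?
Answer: $\frac{61056}{1171541} \approx 0.052116$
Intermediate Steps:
$j{\left(Z \right)} = 1$
$L{\left(I \right)} = \frac{97 + I}{1 + I}$ ($L{\left(I \right)} = \frac{I + 97}{I + 1} = \frac{97 + I}{1 + I}$)
$E = 1152$ ($E = \left(\left(2 - 8\right) + 42\right) 32 = \left(-6 + 42\right) 32 = 36 \cdot 32 = 1152$)
$\frac{E}{L{\left(-213 \right)} - \left(-9\right) 2456} = \frac{1152}{\frac{97 - 213}{1 - 213} - \left(-9\right) 2456} = \frac{1152}{\frac{1}{-212} \left(-116\right) - -22104} = \frac{1152}{\left(- \frac{1}{212}\right) \left(-116\right) + 22104} = \frac{1152}{\frac{29}{53} + 22104} = \frac{1152}{\frac{1171541}{53}} = 1152 \cdot \frac{53}{1171541} = \frac{61056}{1171541}$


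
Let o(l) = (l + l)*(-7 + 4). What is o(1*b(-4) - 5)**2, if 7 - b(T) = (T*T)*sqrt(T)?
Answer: -36720 - 4608*I ≈ -36720.0 - 4608.0*I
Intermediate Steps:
b(T) = 7 - T**(5/2) (b(T) = 7 - T*T*sqrt(T) = 7 - T**2*sqrt(T) = 7 - T**(5/2))
o(l) = -6*l (o(l) = (2*l)*(-3) = -6*l)
o(1*b(-4) - 5)**2 = (-6*(1*(7 - (-4)**(5/2)) - 5))**2 = (-6*(1*(7 - 32*I) - 5))**2 = (-6*((7 - 32*I) - 5))**2 = (-6*(2 - 32*I))**2 = (-12 + 192*I)**2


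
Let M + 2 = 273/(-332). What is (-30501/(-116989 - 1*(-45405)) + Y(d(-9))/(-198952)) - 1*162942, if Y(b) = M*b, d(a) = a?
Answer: -12037998609107625/73879233584 ≈ -1.6294e+5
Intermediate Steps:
M = -937/332 (M = -2 + 273/(-332) = -2 + 273*(-1/332) = -2 - 273/332 = -937/332 ≈ -2.8223)
Y(b) = -937*b/332
(-30501/(-116989 - 1*(-45405)) + Y(d(-9))/(-198952)) - 1*162942 = (-30501/(-116989 - 1*(-45405)) - 937/332*(-9)/(-198952)) - 1*162942 = (-30501/(-116989 + 45405) + (8433/332)*(-1/198952)) - 162942 = (-30501/(-71584) - 8433/66052064) - 162942 = (-30501*(-1/71584) - 8433/66052064) - 162942 = (30501/71584 - 8433/66052064) - 162942 = 31469536503/73879233584 - 162942 = -12037998609107625/73879233584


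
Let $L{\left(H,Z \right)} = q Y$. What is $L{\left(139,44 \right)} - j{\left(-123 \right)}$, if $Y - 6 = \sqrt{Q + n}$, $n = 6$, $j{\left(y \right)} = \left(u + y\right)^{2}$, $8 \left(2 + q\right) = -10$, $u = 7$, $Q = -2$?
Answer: $-13482$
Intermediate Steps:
$q = - \frac{13}{4}$ ($q = -2 + \frac{1}{8} \left(-10\right) = -2 - \frac{5}{4} = - \frac{13}{4} \approx -3.25$)
$j{\left(y \right)} = \left(7 + y\right)^{2}$
$Y = 8$ ($Y = 6 + \sqrt{-2 + 6} = 6 + \sqrt{4} = 6 + 2 = 8$)
$L{\left(H,Z \right)} = -26$ ($L{\left(H,Z \right)} = \left(- \frac{13}{4}\right) 8 = -26$)
$L{\left(139,44 \right)} - j{\left(-123 \right)} = -26 - \left(7 - 123\right)^{2} = -26 - \left(-116\right)^{2} = -26 - 13456 = -13482$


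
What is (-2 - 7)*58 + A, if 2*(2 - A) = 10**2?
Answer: -570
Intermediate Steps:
A = -48 (A = 2 - 1/2*10**2 = 2 - 1/2*100 = 2 - 50 = -48)
(-2 - 7)*58 + A = (-2 - 7)*58 - 48 = -9*58 - 48 = -522 - 48 = -570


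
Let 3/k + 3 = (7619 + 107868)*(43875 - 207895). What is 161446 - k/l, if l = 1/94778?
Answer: 3058138828180712/18942177743 ≈ 1.6145e+5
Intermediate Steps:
l = 1/94778 ≈ 1.0551e-5
k = -3/18942177743 (k = 3/(-3 + (7619 + 107868)*(43875 - 207895)) = 3/(-3 + 115487*(-164020)) = 3/(-3 - 18942177740) = 3/(-18942177743) = 3*(-1/18942177743) = -3/18942177743 ≈ -1.5838e-10)
161446 - k/l = 161446 - (-3)/(18942177743*1/94778) = 161446 - (-3)*94778/18942177743 = 161446 - 1*(-284334/18942177743) = 161446 + 284334/18942177743 = 3058138828180712/18942177743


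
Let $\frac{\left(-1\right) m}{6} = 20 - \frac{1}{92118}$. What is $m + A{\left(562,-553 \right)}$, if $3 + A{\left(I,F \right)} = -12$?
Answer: $- \frac{2072654}{15353} \approx -135.0$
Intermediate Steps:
$A{\left(I,F \right)} = -15$ ($A{\left(I,F \right)} = -3 - 12 = -15$)
$m = - \frac{1842359}{15353}$ ($m = - 6 \left(20 - \frac{1}{92118}\right) = \left(-6\right) \frac{1842359}{92118} = - \frac{1842359}{15353} \approx -120.0$)
$m + A{\left(562,-553 \right)} = - \frac{1842359}{15353} - 15 = - \frac{2072654}{15353}$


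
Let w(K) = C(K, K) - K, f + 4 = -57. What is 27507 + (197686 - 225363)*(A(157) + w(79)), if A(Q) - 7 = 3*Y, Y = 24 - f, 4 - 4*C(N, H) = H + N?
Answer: -7943639/2 ≈ -3.9718e+6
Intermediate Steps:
f = -61 (f = -4 - 57 = -61)
C(N, H) = 1 - H/4 - N/4 (C(N, H) = 1 - (H + N)/4 = 1 + (-H/4 - N/4) = 1 - H/4 - N/4)
Y = 85 (Y = 24 - 1*(-61) = 24 + 61 = 85)
w(K) = 1 - 3*K/2 (w(K) = (1 - K/4 - K/4) - K = (1 - K/2) - K = 1 - 3*K/2)
A(Q) = 262 (A(Q) = 7 + 3*85 = 7 + 255 = 262)
27507 + (197686 - 225363)*(A(157) + w(79)) = 27507 + (197686 - 225363)*(262 + (1 - 3/2*79)) = 27507 - 27677*(262 + (1 - 237/2)) = 27507 - 27677*(262 - 235/2) = 27507 - 27677*289/2 = 27507 - 7998653/2 = -7943639/2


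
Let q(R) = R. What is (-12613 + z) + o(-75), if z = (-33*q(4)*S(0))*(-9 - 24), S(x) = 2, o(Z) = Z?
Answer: -3976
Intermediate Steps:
z = 8712 (z = (-132*2)*(-9 - 24) = -33*8*(-33) = -264*(-33) = 8712)
(-12613 + z) + o(-75) = (-12613 + 8712) - 75 = -3901 - 75 = -3976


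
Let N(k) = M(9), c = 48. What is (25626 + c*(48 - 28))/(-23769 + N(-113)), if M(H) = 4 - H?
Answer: -13293/11887 ≈ -1.1183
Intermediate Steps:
N(k) = -5 (N(k) = 4 - 1*9 = 4 - 9 = -5)
(25626 + c*(48 - 28))/(-23769 + N(-113)) = (25626 + 48*(48 - 28))/(-23769 - 5) = (25626 + 48*20)/(-23774) = (25626 + 960)*(-1/23774) = 26586*(-1/23774) = -13293/11887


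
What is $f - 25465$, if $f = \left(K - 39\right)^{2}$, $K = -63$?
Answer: $-15061$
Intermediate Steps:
$f = 10404$ ($f = \left(-63 - 39\right)^{2} = \left(-102\right)^{2} = 10404$)
$f - 25465 = 10404 - 25465 = -15061$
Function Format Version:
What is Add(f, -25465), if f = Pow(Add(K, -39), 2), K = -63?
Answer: -15061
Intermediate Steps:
f = 10404 (f = Pow(Add(-63, -39), 2) = Pow(-102, 2) = 10404)
Add(f, -25465) = Add(10404, -25465) = -15061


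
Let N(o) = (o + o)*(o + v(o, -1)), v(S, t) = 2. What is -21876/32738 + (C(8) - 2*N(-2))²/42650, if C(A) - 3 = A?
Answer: -464525051/698137850 ≈ -0.66538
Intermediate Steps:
C(A) = 3 + A
N(o) = 2*o*(2 + o) (N(o) = (o + o)*(o + 2) = (2*o)*(2 + o) = 2*o*(2 + o))
-21876/32738 + (C(8) - 2*N(-2))²/42650 = -21876/32738 + ((3 + 8) - 4*(-2)*(2 - 2))²/42650 = -21876*1/32738 + (11 - 4*(-2)*0)²*(1/42650) = -10938/16369 + (11 - 2*0)²*(1/42650) = -10938/16369 + (11 + 0)²*(1/42650) = -10938/16369 + 11²*(1/42650) = -10938/16369 + 121*(1/42650) = -10938/16369 + 121/42650 = -464525051/698137850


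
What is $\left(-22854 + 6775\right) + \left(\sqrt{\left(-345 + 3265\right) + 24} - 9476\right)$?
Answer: $-25555 + 8 \sqrt{46} \approx -25501.0$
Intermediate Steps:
$\left(-22854 + 6775\right) + \left(\sqrt{\left(-345 + 3265\right) + 24} - 9476\right) = -16079 - \left(9476 - \sqrt{2920 + 24}\right) = -16079 - \left(9476 - \sqrt{2944}\right) = -16079 - \left(9476 - 8 \sqrt{46}\right) = -25555 + 8 \sqrt{46}$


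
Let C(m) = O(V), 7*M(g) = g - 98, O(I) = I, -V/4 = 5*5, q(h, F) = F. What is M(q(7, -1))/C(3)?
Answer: 99/700 ≈ 0.14143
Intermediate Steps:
V = -100 (V = -20*5 = -4*25 = -100)
M(g) = -14 + g/7 (M(g) = (g - 98)/7 = (-98 + g)/7 = -14 + g/7)
C(m) = -100
M(q(7, -1))/C(3) = (-14 + (⅐)*(-1))/(-100) = (-14 - ⅐)*(-1/100) = -99/7*(-1/100) = 99/700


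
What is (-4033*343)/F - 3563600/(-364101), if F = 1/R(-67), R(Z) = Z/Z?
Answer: -503664267619/364101 ≈ -1.3833e+6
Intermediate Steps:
R(Z) = 1
F = 1 (F = 1/1 = 1)
(-4033*343)/F - 3563600/(-364101) = -4033*343/1 - 3563600/(-364101) = -1383319*1 - 3563600*(-1/364101) = -1383319 + 3563600/364101 = -503664267619/364101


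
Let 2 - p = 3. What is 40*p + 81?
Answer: 41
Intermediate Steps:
p = -1 (p = 2 - 1*3 = 2 - 3 = -1)
40*p + 81 = 40*(-1) + 81 = -40 + 81 = 41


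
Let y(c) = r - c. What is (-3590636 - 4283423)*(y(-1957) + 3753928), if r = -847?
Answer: -29567390759242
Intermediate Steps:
y(c) = -847 - c
(-3590636 - 4283423)*(y(-1957) + 3753928) = (-3590636 - 4283423)*((-847 - 1*(-1957)) + 3753928) = -7874059*((-847 + 1957) + 3753928) = -7874059*(1110 + 3753928) = -7874059*3755038 = -29567390759242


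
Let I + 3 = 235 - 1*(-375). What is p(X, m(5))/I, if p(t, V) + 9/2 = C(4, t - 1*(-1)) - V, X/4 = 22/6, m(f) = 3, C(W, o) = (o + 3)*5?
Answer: 515/3642 ≈ 0.14141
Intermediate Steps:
C(W, o) = 15 + 5*o (C(W, o) = (3 + o)*5 = 15 + 5*o)
I = 607 (I = -3 + (235 - 1*(-375)) = -3 + (235 + 375) = -3 + 610 = 607)
X = 44/3 (X = 4*(22/6) = 4*(22*(⅙)) = 4*(11/3) = 44/3 ≈ 14.667)
p(t, V) = 31/2 - V + 5*t (p(t, V) = -9/2 + ((15 + 5*(t - 1*(-1))) - V) = -9/2 + ((15 + 5*(t + 1)) - V) = -9/2 + ((15 + 5*(1 + t)) - V) = -9/2 + ((15 + (5 + 5*t)) - V) = -9/2 + ((20 + 5*t) - V) = -9/2 + (20 - V + 5*t) = 31/2 - V + 5*t)
p(X, m(5))/I = (31/2 - 1*3 + 5*(44/3))/607 = (31/2 - 3 + 220/3)*(1/607) = (515/6)*(1/607) = 515/3642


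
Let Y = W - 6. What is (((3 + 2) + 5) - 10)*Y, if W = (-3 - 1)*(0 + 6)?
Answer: 0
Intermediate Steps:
W = -24 (W = -4*6 = -24)
Y = -30 (Y = -24 - 6 = -30)
(((3 + 2) + 5) - 10)*Y = (((3 + 2) + 5) - 10)*(-30) = ((5 + 5) - 10)*(-30) = (10 - 10)*(-30) = 0*(-30) = 0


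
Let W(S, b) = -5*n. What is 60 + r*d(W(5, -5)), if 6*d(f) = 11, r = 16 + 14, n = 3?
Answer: 115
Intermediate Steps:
r = 30
W(S, b) = -15 (W(S, b) = -5*3 = -15)
d(f) = 11/6 (d(f) = (1/6)*11 = 11/6)
60 + r*d(W(5, -5)) = 60 + 30*(11/6) = 60 + 55 = 115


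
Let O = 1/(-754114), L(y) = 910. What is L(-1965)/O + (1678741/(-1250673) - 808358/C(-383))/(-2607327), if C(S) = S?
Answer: -857070300355511348608951/1248929863250193 ≈ -6.8624e+8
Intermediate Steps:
O = -1/754114 ≈ -1.3261e-6
L(-1965)/O + (1678741/(-1250673) - 808358/C(-383))/(-2607327) = 910/(-1/754114) + (1678741/(-1250673) - 808358/(-383))/(-2607327) = 910*(-754114) + (1678741*(-1/1250673) - 808358*(-1/383))*(-1/2607327) = -686243740 + (-1678741/1250673 + 808358/383)*(-1/2607327) = -686243740 + (1010348567131/479007759)*(-1/2607327) = -686243740 - 1010348567131/1248929863250193 = -857070300355511348608951/1248929863250193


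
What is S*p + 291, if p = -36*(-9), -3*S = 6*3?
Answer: -1653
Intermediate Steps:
S = -6 (S = -2*3 = -⅓*18 = -6)
p = 324
S*p + 291 = -6*324 + 291 = -1944 + 291 = -1653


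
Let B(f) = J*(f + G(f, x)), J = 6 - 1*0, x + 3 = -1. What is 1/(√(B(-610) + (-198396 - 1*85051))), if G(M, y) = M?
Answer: -I*√290767/290767 ≈ -0.0018545*I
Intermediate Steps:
x = -4 (x = -3 - 1 = -4)
J = 6 (J = 6 + 0 = 6)
B(f) = 12*f (B(f) = 6*(f + f) = 6*(2*f) = 12*f)
1/(√(B(-610) + (-198396 - 1*85051))) = 1/(√(12*(-610) + (-198396 - 1*85051))) = 1/(√(-7320 + (-198396 - 85051))) = 1/(√(-7320 - 283447)) = 1/(√(-290767)) = 1/(I*√290767) = -I*√290767/290767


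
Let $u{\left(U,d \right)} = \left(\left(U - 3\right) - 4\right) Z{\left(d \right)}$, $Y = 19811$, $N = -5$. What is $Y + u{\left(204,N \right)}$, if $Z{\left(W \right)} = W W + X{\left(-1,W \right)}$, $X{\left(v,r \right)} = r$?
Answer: $23751$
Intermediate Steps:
$Z{\left(W \right)} = W + W^{2}$ ($Z{\left(W \right)} = W W + W = W^{2} + W = W + W^{2}$)
$u{\left(U,d \right)} = d \left(1 + d\right) \left(-7 + U\right)$ ($u{\left(U,d \right)} = \left(\left(U - 3\right) - 4\right) d \left(1 + d\right) = \left(\left(-3 + U\right) - 4\right) d \left(1 + d\right) = \left(-7 + U\right) d \left(1 + d\right) = d \left(1 + d\right) \left(-7 + U\right)$)
$Y + u{\left(204,N \right)} = 19811 - 5 \left(1 - 5\right) \left(-7 + 204\right) = 19811 - \left(-20\right) 197 = 19811 + 3940 = 23751$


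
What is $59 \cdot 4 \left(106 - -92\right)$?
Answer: $46728$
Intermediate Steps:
$59 \cdot 4 \left(106 - -92\right) = 236 \left(106 + 92\right) = 236 \cdot 198 = 46728$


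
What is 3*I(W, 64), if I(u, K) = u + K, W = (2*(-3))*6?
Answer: 84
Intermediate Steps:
W = -36 (W = -6*6 = -36)
I(u, K) = K + u
3*I(W, 64) = 3*(64 - 36) = 3*28 = 84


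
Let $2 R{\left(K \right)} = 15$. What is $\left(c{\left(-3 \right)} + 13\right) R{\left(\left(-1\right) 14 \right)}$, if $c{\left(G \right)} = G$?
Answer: $75$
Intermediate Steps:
$R{\left(K \right)} = \frac{15}{2}$ ($R{\left(K \right)} = \frac{1}{2} \cdot 15 = \frac{15}{2}$)
$\left(c{\left(-3 \right)} + 13\right) R{\left(\left(-1\right) 14 \right)} = \left(-3 + 13\right) \frac{15}{2} = 10 \cdot \frac{15}{2} = 75$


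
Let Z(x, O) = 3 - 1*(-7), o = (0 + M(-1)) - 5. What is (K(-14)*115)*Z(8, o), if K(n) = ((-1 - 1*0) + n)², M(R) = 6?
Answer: 258750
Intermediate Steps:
K(n) = (-1 + n)² (K(n) = ((-1 + 0) + n)² = (-1 + n)²)
o = 1 (o = (0 + 6) - 5 = 6 - 5 = 1)
Z(x, O) = 10 (Z(x, O) = 3 + 7 = 10)
(K(-14)*115)*Z(8, o) = ((-1 - 14)²*115)*10 = ((-15)²*115)*10 = (225*115)*10 = 25875*10 = 258750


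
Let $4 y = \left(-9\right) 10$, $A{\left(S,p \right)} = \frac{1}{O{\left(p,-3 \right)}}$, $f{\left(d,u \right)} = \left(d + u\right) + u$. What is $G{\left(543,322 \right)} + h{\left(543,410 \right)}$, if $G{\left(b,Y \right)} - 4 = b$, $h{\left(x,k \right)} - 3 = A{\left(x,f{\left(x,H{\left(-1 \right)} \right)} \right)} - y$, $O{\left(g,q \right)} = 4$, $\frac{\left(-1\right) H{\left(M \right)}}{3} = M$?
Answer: $\frac{2291}{4} \approx 572.75$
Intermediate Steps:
$H{\left(M \right)} = - 3 M$
$f{\left(d,u \right)} = d + 2 u$
$A{\left(S,p \right)} = \frac{1}{4}$
$y = - \frac{45}{2}$ ($y = \frac{\left(-9\right) 10}{4} = \frac{1}{4} \left(-90\right) = - \frac{45}{2} \approx -22.5$)
$h{\left(x,k \right)} = \frac{103}{4}$ ($h{\left(x,k \right)} = 3 + \left(\frac{1}{4} - - \frac{45}{2}\right) = 3 + \left(\frac{1}{4} + \frac{45}{2}\right) = 3 + \frac{91}{4} = \frac{103}{4}$)
$G{\left(b,Y \right)} = 4 + b$
$G{\left(543,322 \right)} + h{\left(543,410 \right)} = \left(4 + 543\right) + \frac{103}{4} = 547 + \frac{103}{4} = \frac{2291}{4}$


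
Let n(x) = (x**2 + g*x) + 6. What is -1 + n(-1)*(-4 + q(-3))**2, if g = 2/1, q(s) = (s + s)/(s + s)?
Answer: 44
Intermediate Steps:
q(s) = 1 (q(s) = (2*s)/((2*s)) = (2*s)*(1/(2*s)) = 1)
g = 2 (g = 2*1 = 2)
n(x) = 6 + x**2 + 2*x (n(x) = (x**2 + 2*x) + 6 = 6 + x**2 + 2*x)
-1 + n(-1)*(-4 + q(-3))**2 = -1 + (6 + (-1)**2 + 2*(-1))*(-4 + 1)**2 = -1 + (6 + 1 - 2)*(-3)**2 = -1 + 5*9 = -1 + 45 = 44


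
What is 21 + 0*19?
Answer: 21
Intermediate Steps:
21 + 0*19 = 21 + 0 = 21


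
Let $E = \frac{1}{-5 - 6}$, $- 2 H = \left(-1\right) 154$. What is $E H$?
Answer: $-7$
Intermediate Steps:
$H = 77$ ($H = - \frac{\left(-1\right) 154}{2} = \left(- \frac{1}{2}\right) \left(-154\right) = 77$)
$E = - \frac{1}{11}$ ($E = \frac{1}{-5 - 6} = \frac{1}{-11} = - \frac{1}{11} \approx -0.090909$)
$E H = \left(- \frac{1}{11}\right) 77 = -7$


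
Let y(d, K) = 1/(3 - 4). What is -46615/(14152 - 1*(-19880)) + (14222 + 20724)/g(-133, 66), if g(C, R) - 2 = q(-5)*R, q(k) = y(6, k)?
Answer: -37258301/68064 ≈ -547.40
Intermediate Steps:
y(d, K) = -1 (y(d, K) = 1/(-1) = -1)
q(k) = -1
g(C, R) = 2 - R
-46615/(14152 - 1*(-19880)) + (14222 + 20724)/g(-133, 66) = -46615/(14152 - 1*(-19880)) + (14222 + 20724)/(2 - 1*66) = -46615/(14152 + 19880) + 34946/(2 - 66) = -46615/34032 + 34946/(-64) = -46615*1/34032 + 34946*(-1/64) = -46615/34032 - 17473/32 = -37258301/68064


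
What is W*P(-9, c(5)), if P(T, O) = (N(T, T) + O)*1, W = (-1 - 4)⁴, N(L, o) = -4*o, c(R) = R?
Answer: 25625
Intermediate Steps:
W = 625 (W = (-5)⁴ = 625)
P(T, O) = O - 4*T (P(T, O) = (-4*T + O)*1 = (O - 4*T)*1 = O - 4*T)
W*P(-9, c(5)) = 625*(5 - 4*(-9)) = 625*(5 + 36) = 625*41 = 25625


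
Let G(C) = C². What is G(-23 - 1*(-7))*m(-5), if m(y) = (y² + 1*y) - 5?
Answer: 3840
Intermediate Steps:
m(y) = -5 + y + y² (m(y) = (y² + y) - 5 = (y + y²) - 5 = -5 + y + y²)
G(-23 - 1*(-7))*m(-5) = (-23 - 1*(-7))²*(-5 - 5 + (-5)²) = (-23 + 7)²*(-5 - 5 + 25) = (-16)²*15 = 256*15 = 3840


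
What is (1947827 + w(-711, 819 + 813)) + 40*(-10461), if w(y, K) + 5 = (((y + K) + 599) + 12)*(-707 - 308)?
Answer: -25598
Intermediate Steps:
w(y, K) = -620170 - 1015*K - 1015*y (w(y, K) = -5 + (((y + K) + 599) + 12)*(-707 - 308) = -5 + (((K + y) + 599) + 12)*(-1015) = -5 + ((599 + K + y) + 12)*(-1015) = -5 + (611 + K + y)*(-1015) = -5 + (-620165 - 1015*K - 1015*y) = -620170 - 1015*K - 1015*y)
(1947827 + w(-711, 819 + 813)) + 40*(-10461) = (1947827 + (-620170 - 1015*(819 + 813) - 1015*(-711))) + 40*(-10461) = (1947827 + (-620170 - 1015*1632 + 721665)) - 418440 = (1947827 + (-620170 - 1656480 + 721665)) - 418440 = (1947827 - 1554985) - 418440 = 392842 - 418440 = -25598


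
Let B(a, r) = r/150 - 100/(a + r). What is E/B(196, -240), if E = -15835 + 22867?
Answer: 386760/37 ≈ 10453.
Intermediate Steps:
B(a, r) = -100/(a + r) + r/150 (B(a, r) = r*(1/150) - 100/(a + r) = r/150 - 100/(a + r) = -100/(a + r) + r/150)
E = 7032
E/B(196, -240) = 7032/(((-15000 + (-240)² + 196*(-240))/(150*(196 - 240)))) = 7032/(((1/150)*(-15000 + 57600 - 47040)/(-44))) = 7032/(((1/150)*(-1/44)*(-4440))) = 7032/(37/55) = 7032*(55/37) = 386760/37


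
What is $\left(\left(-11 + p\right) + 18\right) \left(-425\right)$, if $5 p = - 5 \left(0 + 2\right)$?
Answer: $-2125$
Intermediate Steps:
$p = -2$ ($p = \frac{\left(-5\right) \left(0 + 2\right)}{5} = \frac{\left(-5\right) 2}{5} = \frac{1}{5} \left(-10\right) = -2$)
$\left(\left(-11 + p\right) + 18\right) \left(-425\right) = \left(\left(-11 - 2\right) + 18\right) \left(-425\right) = \left(-13 + 18\right) \left(-425\right) = 5 \left(-425\right) = -2125$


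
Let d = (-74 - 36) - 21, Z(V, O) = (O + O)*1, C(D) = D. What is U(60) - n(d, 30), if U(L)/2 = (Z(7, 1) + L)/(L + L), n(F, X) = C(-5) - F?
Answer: -3749/30 ≈ -124.97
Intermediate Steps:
Z(V, O) = 2*O (Z(V, O) = (2*O)*1 = 2*O)
d = -131 (d = -110 - 21 = -131)
n(F, X) = -5 - F
U(L) = (2 + L)/L (U(L) = 2*((2*1 + L)/(L + L)) = 2*((2 + L)/((2*L))) = 2*((2 + L)*(1/(2*L))) = 2*((2 + L)/(2*L)) = (2 + L)/L)
U(60) - n(d, 30) = (2 + 60)/60 - (-5 - 1*(-131)) = (1/60)*62 - (-5 + 131) = 31/30 - 1*126 = 31/30 - 126 = -3749/30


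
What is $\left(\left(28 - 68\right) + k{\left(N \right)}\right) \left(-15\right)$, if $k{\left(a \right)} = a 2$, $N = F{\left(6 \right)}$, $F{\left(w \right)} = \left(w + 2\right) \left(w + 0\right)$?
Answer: $-840$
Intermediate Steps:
$F{\left(w \right)} = w \left(2 + w\right)$ ($F{\left(w \right)} = \left(2 + w\right) w = w \left(2 + w\right)$)
$N = 48$ ($N = 6 \left(2 + 6\right) = 6 \cdot 8 = 48$)
$k{\left(a \right)} = 2 a$
$\left(\left(28 - 68\right) + k{\left(N \right)}\right) \left(-15\right) = \left(\left(28 - 68\right) + 2 \cdot 48\right) \left(-15\right) = \left(\left(28 - 68\right) + 96\right) \left(-15\right) = \left(-40 + 96\right) \left(-15\right) = 56 \left(-15\right) = -840$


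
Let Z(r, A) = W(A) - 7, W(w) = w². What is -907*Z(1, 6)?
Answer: -26303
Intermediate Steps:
Z(r, A) = -7 + A² (Z(r, A) = A² - 7 = -7 + A²)
-907*Z(1, 6) = -907*(-7 + 6²) = -907*(-7 + 36) = -907*29 = -26303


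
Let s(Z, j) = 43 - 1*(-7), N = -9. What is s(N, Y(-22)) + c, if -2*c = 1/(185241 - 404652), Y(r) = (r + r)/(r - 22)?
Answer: 21941101/438822 ≈ 50.000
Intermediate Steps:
Y(r) = 2*r/(-22 + r) (Y(r) = (2*r)/(-22 + r) = 2*r/(-22 + r))
s(Z, j) = 50 (s(Z, j) = 43 + 7 = 50)
c = 1/438822 (c = -1/(2*(185241 - 404652)) = -1/2/(-219411) = -1/2*(-1/219411) = 1/438822 ≈ 2.2788e-6)
s(N, Y(-22)) + c = 50 + 1/438822 = 21941101/438822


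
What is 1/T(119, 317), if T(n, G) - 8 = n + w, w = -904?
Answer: -1/777 ≈ -0.0012870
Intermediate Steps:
T(n, G) = -896 + n (T(n, G) = 8 + (n - 904) = 8 + (-904 + n) = -896 + n)
1/T(119, 317) = 1/(-896 + 119) = 1/(-777) = -1/777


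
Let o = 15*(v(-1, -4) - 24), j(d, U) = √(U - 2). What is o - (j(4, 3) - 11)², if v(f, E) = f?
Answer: -475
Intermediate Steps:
j(d, U) = √(-2 + U)
o = -375 (o = 15*(-1 - 24) = 15*(-25) = -375)
o - (j(4, 3) - 11)² = -375 - (√(-2 + 3) - 11)² = -375 - (√1 - 11)² = -375 - (1 - 11)² = -375 - 1*(-10)² = -375 - 1*100 = -375 - 100 = -475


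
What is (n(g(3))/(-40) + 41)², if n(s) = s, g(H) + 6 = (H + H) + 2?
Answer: 670761/400 ≈ 1676.9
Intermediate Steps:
g(H) = -4 + 2*H (g(H) = -6 + ((H + H) + 2) = -6 + (2*H + 2) = -6 + (2 + 2*H) = -4 + 2*H)
(n(g(3))/(-40) + 41)² = ((-4 + 2*3)/(-40) + 41)² = ((-4 + 6)*(-1/40) + 41)² = (2*(-1/40) + 41)² = (-1/20 + 41)² = (819/20)² = 670761/400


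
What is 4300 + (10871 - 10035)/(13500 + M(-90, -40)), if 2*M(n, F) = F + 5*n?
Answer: 5181576/1205 ≈ 4300.1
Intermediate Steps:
M(n, F) = F/2 + 5*n/2 (M(n, F) = (F + 5*n)/2 = F/2 + 5*n/2)
4300 + (10871 - 10035)/(13500 + M(-90, -40)) = 4300 + (10871 - 10035)/(13500 + ((½)*(-40) + (5/2)*(-90))) = 4300 + 836/(13500 + (-20 - 225)) = 4300 + 836/(13500 - 245) = 4300 + 836/13255 = 4300 + 836*(1/13255) = 4300 + 76/1205 = 5181576/1205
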